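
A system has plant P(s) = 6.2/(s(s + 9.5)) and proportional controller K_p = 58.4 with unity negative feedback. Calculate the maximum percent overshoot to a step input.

44.5%

Closed-loop characteristic equation: s² + 9.5s + 362.1 = 0, so ω_n = 19.03 rad/s and ζ = 9.5/(2·19.03) = 0.2496.
%OS = 100·exp(−πζ/√(1−ζ²)) = 100·exp(−π·0.2496/√0.9377) = 44.5%.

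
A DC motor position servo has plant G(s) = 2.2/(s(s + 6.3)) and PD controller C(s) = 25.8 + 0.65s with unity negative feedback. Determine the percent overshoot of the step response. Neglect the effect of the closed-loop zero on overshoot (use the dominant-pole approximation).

15.3%

Forward path: (25.8 + 0.65s)·2.2/(s(s+6.3)). The closed-loop characteristic equation is s² + (6.3 + 2.2·0.65)s + 2.2·25.8 = 0.
That is s² + 7.73s + 56.76 = 0, so ω_n = 7.534 rad/s and ζ = 7.73/(2·7.534) = 0.513.
%OS = 100·exp(−πζ/√(1−ζ²)) = 15.3%.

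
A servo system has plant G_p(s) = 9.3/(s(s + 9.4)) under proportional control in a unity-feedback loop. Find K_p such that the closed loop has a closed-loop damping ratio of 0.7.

K_p = 4.85

Closed-loop characteristic equation: s² + 9.4s + K_p·9.3 = 0.
So ω_n = √(9.3K_p) and 2ζω_n = 9.4, giving ζ = 9.4/(2√(9.3K_p)).
Setting ζ = 0.7: √(9.3K_p) = 9.4/(2·0.7) = 6.714, so K_p = 45.08/9.3 = 4.85.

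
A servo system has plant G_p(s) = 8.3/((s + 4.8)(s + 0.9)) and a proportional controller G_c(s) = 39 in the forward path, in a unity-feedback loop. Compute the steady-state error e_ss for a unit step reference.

0.0132

The loop is type 0. Static position error constant K_pos = G_c(0)·G_p(0) = 39·1.921 = 74.93.
Steady-state error to a unit step: e_ss = 1/(1+K_pos) = 1/75.93 = 0.0132.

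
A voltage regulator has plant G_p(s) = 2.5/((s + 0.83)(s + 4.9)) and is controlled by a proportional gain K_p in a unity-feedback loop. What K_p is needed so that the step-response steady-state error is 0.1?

K_p = 14.6

The loop is type 0, so e_ss(step) = 1/(1 + K_pos) with K_pos = K_p·G_p(0).
G_p(0) = 0.6147. Require 1/(1 + K_p·0.6147) = 0.1, so 1 + 0.6147·K_p = 10.
K_p = (10 − 1)/0.6147 = 14.6.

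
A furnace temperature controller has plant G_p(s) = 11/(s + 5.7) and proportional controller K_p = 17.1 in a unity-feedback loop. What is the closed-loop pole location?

s = -193.8

Closed-loop transfer function: T(s) = K_p·G_p(s)/(1 + K_p·G_p(s)) = 188.1/(s + 5.7 + 188.1) = 188.1/(s + 193.8).
The closed-loop pole is at s = −193.8.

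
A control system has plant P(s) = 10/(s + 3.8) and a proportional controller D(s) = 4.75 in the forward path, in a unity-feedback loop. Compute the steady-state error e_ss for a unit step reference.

The loop is type 0. Static position error constant K_pos = D(0)·P(0) = 4.75·2.632 = 12.5.
Steady-state error to a unit step: e_ss = 1/(1+K_pos) = 1/13.5 = 0.0741.

0.0741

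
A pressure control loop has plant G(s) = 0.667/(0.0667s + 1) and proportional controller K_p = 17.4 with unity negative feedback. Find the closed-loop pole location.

Closed loop: T(s) = K_p·G/(1+K_p·G) = 11.61/(0.0667s + 1 + 11.61), with pole at s = −(1 + 11.61)/0.0667 = −189.

s = -189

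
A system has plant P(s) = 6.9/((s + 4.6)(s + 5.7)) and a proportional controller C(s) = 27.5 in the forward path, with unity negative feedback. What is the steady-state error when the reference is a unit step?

The loop is type 0. Static position error constant K_pos = C(0)·P(0) = 27.5·0.2632 = 7.237.
Steady-state error to a unit step: e_ss = 1/(1+K_pos) = 1/8.237 = 0.121.

0.121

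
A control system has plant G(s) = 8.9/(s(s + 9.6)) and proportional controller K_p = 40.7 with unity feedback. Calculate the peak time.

The closed-loop denominator s² + 9.6s + 362.2 gives ω_n = √362.2 = 19.03 and ζ = 9.6/(2ω_n) = 0.2522.
Damped frequency ω_d = ω_n√(1−ζ²) = 18.42 rad/s, so peak time T_p = π/ω_d = 0.171 s.

T_p = 0.171 s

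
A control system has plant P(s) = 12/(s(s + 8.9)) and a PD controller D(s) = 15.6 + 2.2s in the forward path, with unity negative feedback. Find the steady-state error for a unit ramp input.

The loop has one pole at the origin (type 1). Velocity error constant K_v = lim_{s→0} s·D(s)P(s) = 15.6·12/8.9 = 21.03.
Steady-state error to a unit ramp: e_ss = 1/K_v = 0.0475.

0.0475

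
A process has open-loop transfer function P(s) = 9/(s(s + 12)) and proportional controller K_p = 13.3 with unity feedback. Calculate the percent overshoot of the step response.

12.7%

The closed-loop denominator s² + 12s + 119.7 gives ω_n = √119.7 = 10.94 and ζ = 12/(2ω_n) = 0.5484.
%OS = 100·exp(−πζ/√(1−ζ²)) = 100·exp(−π·0.5484/√0.6992) = 12.7%.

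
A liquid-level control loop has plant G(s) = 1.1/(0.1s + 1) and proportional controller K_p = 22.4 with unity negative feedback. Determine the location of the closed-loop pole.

Closed loop: T(s) = K_p·G/(1+K_p·G) = 24.64/(0.1s + 1 + 24.64), with pole at s = −(1 + 24.64)/0.1 = −256.4.

s = -256.4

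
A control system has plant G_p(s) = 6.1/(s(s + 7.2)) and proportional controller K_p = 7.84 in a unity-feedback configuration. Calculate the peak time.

The closed-loop denominator s² + 7.2s + 47.82 gives ω_n = √47.82 = 6.915 and ζ = 7.2/(2ω_n) = 0.5206.
Damped frequency ω_d = ω_n√(1−ζ²) = 5.905 rad/s, so peak time T_p = π/ω_d = 0.532 s.

T_p = 0.532 s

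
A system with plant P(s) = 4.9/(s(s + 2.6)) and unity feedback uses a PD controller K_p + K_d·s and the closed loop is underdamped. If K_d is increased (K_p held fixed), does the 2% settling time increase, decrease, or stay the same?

Characteristic equation s² + (2.6 + 4.9K_d)s + 4.9K_p = 0: raising K_d increases ζω_n = (2.6+4.9K_d)/2 while the loop stays underdamped, so T_s ≈ 4/(ζω_n) decreases.

decrease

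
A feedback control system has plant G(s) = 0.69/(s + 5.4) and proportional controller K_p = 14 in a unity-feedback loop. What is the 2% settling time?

T_s ≈ 0.266 s

Closed-loop transfer function: T(s) = K_p·G(s)/(1 + K_p·G(s)) = 9.66/(s + 5.4 + 9.66) = 9.66/(s + 15.06).
Time constant τ = 1/15.06 = 0.0664 s, so the 2% settling time is about 4τ = 0.266 s.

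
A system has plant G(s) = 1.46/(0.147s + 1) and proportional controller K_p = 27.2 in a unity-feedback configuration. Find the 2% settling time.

Closed loop: T(s) = K_p·G/(1+K_p·G) = 39.71/(0.147s + 1 + 39.71), with pole at s = −(1 + 39.71)/0.147 = −277.
τ = 1/277 = 0.003611 s, so 2% settling time ≈ 4τ = 0.0144 s.

T_s ≈ 0.0144 s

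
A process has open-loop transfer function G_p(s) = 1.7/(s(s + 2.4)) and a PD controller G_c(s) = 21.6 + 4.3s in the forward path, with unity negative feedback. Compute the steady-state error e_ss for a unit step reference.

The open loop G_c(s)G_p(s) has a pole at the origin (type 1), so the static position error constant is infinite and e_ss = 1/(1+∞) = 0.

0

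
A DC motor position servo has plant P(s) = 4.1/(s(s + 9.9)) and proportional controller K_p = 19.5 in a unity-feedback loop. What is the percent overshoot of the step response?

Closed-loop characteristic equation: s² + 9.9s + 79.95 = 0, so ω_n = 8.941 rad/s and ζ = 9.9/(2·8.941) = 0.5536.
%OS = 100·exp(−πζ/√(1−ζ²)) = 100·exp(−π·0.5536/√0.6935) = 12.4%.

12.4%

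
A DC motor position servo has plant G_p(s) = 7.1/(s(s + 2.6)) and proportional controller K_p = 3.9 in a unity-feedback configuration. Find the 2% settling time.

T_s ≈ 3.08 s

The closed-loop denominator s² + 2.6s + 27.69 gives ω_n = √27.69 = 5.262 and ζ = 2.6/(2ω_n) = 0.247.
2% settling time T_s ≈ 4/(ζω_n) = 4/1.3 = 3.08 s.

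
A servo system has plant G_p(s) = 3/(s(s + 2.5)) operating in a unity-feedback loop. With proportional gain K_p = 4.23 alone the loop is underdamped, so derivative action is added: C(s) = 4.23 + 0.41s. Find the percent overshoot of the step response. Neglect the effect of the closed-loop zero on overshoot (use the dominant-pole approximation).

Forward path: (4.23 + 0.41s)·3/(s(s+2.5)). The closed-loop characteristic equation is s² + (2.5 + 3·0.41)s + 3·4.23 = 0.
That is s² + 3.73s + 12.69 = 0, so ω_n = 3.562 rad/s and ζ = 3.73/(2·3.562) = 0.5235.
%OS = 100·exp(−πζ/√(1−ζ²)) = 14.5%.

14.5%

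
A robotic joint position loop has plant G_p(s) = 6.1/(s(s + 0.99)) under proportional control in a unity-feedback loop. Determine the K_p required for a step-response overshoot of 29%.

From %OS = 100·exp(−πζ/√(1−ζ²)) = 29%, ζ = −ln(0.29)/√(π²+ln²(0.29)) = 0.3666.
Characteristic equation s² + 0.99s + 6.1K_p = 0 gives ζ = 0.99/(2√(6.1K_p)).
Setting ζ = 0.3666: √(6.1K_p) = 0.99/(2·0.3666) = 1.35, so K_p = 1.823/6.1 = 0.299.

K_p = 0.299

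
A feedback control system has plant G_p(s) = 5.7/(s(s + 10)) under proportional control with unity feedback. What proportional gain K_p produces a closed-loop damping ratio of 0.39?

Closed-loop characteristic equation: s² + 10s + K_p·5.7 = 0.
So ω_n = √(5.7K_p) and 2ζω_n = 10, giving ζ = 10/(2√(5.7K_p)).
Setting ζ = 0.39: √(5.7K_p) = 10/(2·0.39) = 12.82, so K_p = 164.4/5.7 = 28.8.

K_p = 28.8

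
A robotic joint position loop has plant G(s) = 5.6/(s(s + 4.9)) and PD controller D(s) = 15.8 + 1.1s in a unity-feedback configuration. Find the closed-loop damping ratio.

ζ = 0.588

Forward path: (15.8 + 1.1s)·5.6/(s(s+4.9)). The closed-loop characteristic equation is s² + (4.9 + 5.6·1.1)s + 5.6·15.8 = 0.
That is s² + 11.06s + 88.48 = 0, so ω_n = 9.406 rad/s and ζ = 11.06/(2·9.406) = 0.5879.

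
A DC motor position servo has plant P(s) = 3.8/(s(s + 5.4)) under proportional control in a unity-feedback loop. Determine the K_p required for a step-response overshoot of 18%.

K_p = 8.36

From %OS = 100·exp(−πζ/√(1−ζ²)) = 18%, ζ = −ln(0.18)/√(π²+ln²(0.18)) = 0.4791.
Characteristic equation s² + 5.4s + 3.8K_p = 0 gives ζ = 5.4/(2√(3.8K_p)).
Setting ζ = 0.4791: √(3.8K_p) = 5.4/(2·0.4791) = 5.635, so K_p = 31.76/3.8 = 8.36.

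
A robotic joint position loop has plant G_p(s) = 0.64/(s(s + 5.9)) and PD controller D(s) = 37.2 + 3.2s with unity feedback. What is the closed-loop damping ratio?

ζ = 0.814

Forward path: (37.2 + 3.2s)·0.64/(s(s+5.9)). The closed-loop characteristic equation is s² + (5.9 + 0.64·3.2)s + 0.64·37.2 = 0.
That is s² + 7.948s + 23.81 = 0, so ω_n = 4.879 rad/s and ζ = 7.948/(2·4.879) = 0.8145.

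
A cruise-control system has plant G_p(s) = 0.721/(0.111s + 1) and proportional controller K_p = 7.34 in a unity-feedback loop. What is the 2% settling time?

Closed loop: T(s) = K_p·G_p/(1+K_p·G_p) = 5.292/(0.111s + 1 + 5.292), with pole at s = −(1 + 5.292)/0.111 = −56.69.
τ = 1/56.69 = 0.01764 s, so 2% settling time ≈ 4τ = 0.0706 s.

T_s ≈ 0.0706 s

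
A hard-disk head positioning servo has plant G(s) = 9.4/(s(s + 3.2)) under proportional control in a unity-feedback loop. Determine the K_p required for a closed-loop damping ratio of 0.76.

Closed-loop characteristic equation: s² + 3.2s + K_p·9.4 = 0.
So ω_n = √(9.4K_p) and 2ζω_n = 3.2, giving ζ = 3.2/(2√(9.4K_p)).
Setting ζ = 0.76: √(9.4K_p) = 3.2/(2·0.76) = 2.105, so K_p = 4.432/9.4 = 0.472.

K_p = 0.472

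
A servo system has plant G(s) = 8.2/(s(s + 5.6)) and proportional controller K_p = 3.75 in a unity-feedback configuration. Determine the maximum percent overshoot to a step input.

Closed-loop characteristic equation: s² + 5.6s + 30.75 = 0, so ω_n = 5.545 rad/s and ζ = 5.6/(2·5.545) = 0.5049.
%OS = 100·exp(−πζ/√(1−ζ²)) = 100·exp(−π·0.5049/√0.745) = 15.9%.

15.9%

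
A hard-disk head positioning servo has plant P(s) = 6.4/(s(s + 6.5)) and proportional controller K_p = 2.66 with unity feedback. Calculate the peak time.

T_p = 1.24 s

Closed-loop characteristic equation: s² + 6.5s + 17.02 = 0, so ω_n = 4.126 rad/s and ζ = 6.5/(2·4.126) = 0.7877.
Damped frequency ω_d = ω_n√(1−ζ²) = 2.542 rad/s, so peak time T_p = π/ω_d = 1.24 s.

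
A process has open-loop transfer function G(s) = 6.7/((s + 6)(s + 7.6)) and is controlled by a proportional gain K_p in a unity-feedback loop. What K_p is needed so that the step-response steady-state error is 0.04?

K_p = 163

The loop is type 0, so e_ss(step) = 1/(1 + K_pos) with K_pos = K_p·G(0).
G(0) = 0.1469. Require 1/(1 + K_p·0.1469) = 0.04, so 1 + 0.1469·K_p = 25.
K_p = (25 − 1)/0.1469 = 163.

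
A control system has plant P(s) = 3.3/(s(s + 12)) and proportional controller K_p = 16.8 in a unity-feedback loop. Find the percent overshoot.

Closed-loop characteristic equation: s² + 12s + 55.44 = 0, so ω_n = 7.446 rad/s and ζ = 12/(2·7.446) = 0.8058.
%OS = 100·exp(−πζ/√(1−ζ²)) = 100·exp(−π·0.8058/√0.3506) = 1.39%.

1.39%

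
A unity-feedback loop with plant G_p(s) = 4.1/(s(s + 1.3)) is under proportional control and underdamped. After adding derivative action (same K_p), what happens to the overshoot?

decrease

The derivative term adds K·K_d to the s-coefficient of the characteristic equation, raising 2ζω_n while ω_n is unchanged; ζ increases, so overshoot decreases.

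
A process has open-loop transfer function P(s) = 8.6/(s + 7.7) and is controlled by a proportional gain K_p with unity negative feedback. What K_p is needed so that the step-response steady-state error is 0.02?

The loop is type 0, so e_ss(step) = 1/(1 + K_pos) with K_pos = K_p·P(0).
P(0) = 1.117. Require 1/(1 + K_p·1.117) = 0.02, so 1 + 1.117·K_p = 50.
K_p = (50 − 1)/1.117 = 43.9.

K_p = 43.9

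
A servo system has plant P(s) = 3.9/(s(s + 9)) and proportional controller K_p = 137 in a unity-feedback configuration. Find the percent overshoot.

53.6%

The closed-loop denominator s² + 9s + 534.3 gives ω_n = √534.3 = 23.11 and ζ = 9/(2ω_n) = 0.1947.
%OS = 100·exp(−πζ/√(1−ζ²)) = 100·exp(−π·0.1947/√0.9621) = 53.6%.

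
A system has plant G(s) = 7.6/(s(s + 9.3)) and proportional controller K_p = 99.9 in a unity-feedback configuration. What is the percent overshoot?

58.4%

From 1 + K_pG(s) = 0: s² + 9.3s + 759.2 = 0 ⇒ ω_n = 27.55, ζ = 0.1688.
%OS = 100·exp(−πζ/√(1−ζ²)) = 100·exp(−π·0.1688/√0.9715) = 58.4%.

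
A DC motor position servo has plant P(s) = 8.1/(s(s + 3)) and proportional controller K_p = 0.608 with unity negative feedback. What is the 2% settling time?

T_s ≈ 2.67 s

From 1 + K_pP(s) = 0: s² + 3s + 4.925 = 0 ⇒ ω_n = 2.219, ζ = 0.6759.
2% settling time T_s ≈ 4/(ζω_n) = 4/1.5 = 2.67 s.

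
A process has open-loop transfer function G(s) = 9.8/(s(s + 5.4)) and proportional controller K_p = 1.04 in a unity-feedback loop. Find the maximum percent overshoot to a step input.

The closed-loop denominator s² + 5.4s + 10.19 gives ω_n = √10.19 = 3.192 and ζ = 5.4/(2ω_n) = 0.8457.
%OS = 100·exp(−πζ/√(1−ζ²)) = 100·exp(−π·0.8457/√0.2847) = 0.688%.

0.688%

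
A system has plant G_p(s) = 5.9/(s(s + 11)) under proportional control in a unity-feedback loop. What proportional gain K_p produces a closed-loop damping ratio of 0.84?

Closed-loop characteristic equation: s² + 11s + K_p·5.9 = 0.
So ω_n = √(5.9K_p) and 2ζω_n = 11, giving ζ = 11/(2√(5.9K_p)).
Setting ζ = 0.84: √(5.9K_p) = 11/(2·0.84) = 6.548, so K_p = 42.87/5.9 = 7.27.

K_p = 7.27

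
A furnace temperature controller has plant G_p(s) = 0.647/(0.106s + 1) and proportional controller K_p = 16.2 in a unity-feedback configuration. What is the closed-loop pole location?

s = -108.3

Closed loop: T(s) = K_p·G_p/(1+K_p·G_p) = 10.48/(0.106s + 1 + 10.48), with pole at s = −(1 + 10.48)/0.106 = −108.3.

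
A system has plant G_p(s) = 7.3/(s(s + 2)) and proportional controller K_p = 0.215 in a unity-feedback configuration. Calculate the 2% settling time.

T_s ≈ 4 s

The closed-loop denominator s² + 2s + 1.569 gives ω_n = √1.569 = 1.253 and ζ = 2/(2ω_n) = 0.7982.
2% settling time T_s ≈ 4/(ζω_n) = 4/1 = 4 s.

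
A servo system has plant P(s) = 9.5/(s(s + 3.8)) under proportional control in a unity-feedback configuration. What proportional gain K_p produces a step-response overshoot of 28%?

From %OS = 100·exp(−πζ/√(1−ζ²)) = 28%, ζ = −ln(0.28)/√(π²+ln²(0.28)) = 0.3755.
Characteristic equation s² + 3.8s + 9.5K_p = 0 gives ζ = 3.8/(2√(9.5K_p)).
Setting ζ = 0.3755: √(9.5K_p) = 3.8/(2·0.3755) = 5.059, so K_p = 25.6/9.5 = 2.69.

K_p = 2.69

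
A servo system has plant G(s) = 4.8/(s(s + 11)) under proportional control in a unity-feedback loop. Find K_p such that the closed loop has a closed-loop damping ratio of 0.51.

Closed-loop characteristic equation: s² + 11s + K_p·4.8 = 0.
So ω_n = √(4.8K_p) and 2ζω_n = 11, giving ζ = 11/(2√(4.8K_p)).
Setting ζ = 0.51: √(4.8K_p) = 11/(2·0.51) = 10.78, so K_p = 116.3/4.8 = 24.2.

K_p = 24.2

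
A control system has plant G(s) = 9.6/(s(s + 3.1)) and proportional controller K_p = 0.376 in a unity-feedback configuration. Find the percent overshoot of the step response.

1.19%

From 1 + K_pG(s) = 0: s² + 3.1s + 3.61 = 0 ⇒ ω_n = 1.9, ζ = 0.8158.
%OS = 100·exp(−πζ/√(1−ζ²)) = 100·exp(−π·0.8158/√0.3344) = 1.19%.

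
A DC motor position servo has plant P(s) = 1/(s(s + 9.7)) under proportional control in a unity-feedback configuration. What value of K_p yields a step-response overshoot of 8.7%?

K_p = 62.5

From %OS = 100·exp(−πζ/√(1−ζ²)) = 8.7%, ζ = −ln(0.087)/√(π²+ln²(0.087)) = 0.6137.
Characteristic equation s² + 9.7s + 1K_p = 0 gives ζ = 9.7/(2√(1K_p)).
Setting ζ = 0.6137: √(1K_p) = 9.7/(2·0.6137) = 7.903, so K_p = 62.46/1 = 62.5.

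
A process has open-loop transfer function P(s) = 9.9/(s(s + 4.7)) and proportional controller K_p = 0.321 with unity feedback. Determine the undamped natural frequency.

ω_n = 1.78 rad/s

1 + K_p·P(s) = 0 gives s² + 4.7s + 3.178 = 0.
So ω_n² = 3.178 ⇒ ω_n = 1.783 rad/s, and ζ = 4.7/(2ω_n) = 1.32.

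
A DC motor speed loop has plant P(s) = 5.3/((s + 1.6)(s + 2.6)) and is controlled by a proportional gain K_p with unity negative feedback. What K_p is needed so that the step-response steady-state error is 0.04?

K_p = 18.8

For a type-0 loop with proportional control, e_ss = 1/(1 + K_p·P(0)).
P(0) = 1.274. Require 1/(1 + K_p·1.274) = 0.04, so 1 + 1.274·K_p = 25.
K_p = (25 − 1)/1.274 = 18.8.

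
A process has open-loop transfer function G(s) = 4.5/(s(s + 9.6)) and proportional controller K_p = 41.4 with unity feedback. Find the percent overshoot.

30.7%

Closed-loop characteristic equation: s² + 9.6s + 186.3 = 0, so ω_n = 13.65 rad/s and ζ = 9.6/(2·13.65) = 0.3517.
%OS = 100·exp(−πζ/√(1−ζ²)) = 100·exp(−π·0.3517/√0.8763) = 30.7%.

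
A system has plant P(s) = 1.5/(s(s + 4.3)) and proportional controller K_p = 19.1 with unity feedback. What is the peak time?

The closed-loop denominator s² + 4.3s + 28.65 gives ω_n = √28.65 = 5.353 and ζ = 4.3/(2ω_n) = 0.4017.
Damped frequency ω_d = ω_n√(1−ζ²) = 4.902 rad/s, so peak time T_p = π/ω_d = 0.641 s.

T_p = 0.641 s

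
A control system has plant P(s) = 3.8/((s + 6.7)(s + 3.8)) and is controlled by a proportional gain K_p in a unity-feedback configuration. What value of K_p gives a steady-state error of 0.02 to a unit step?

For a type-0 loop with proportional control, e_ss = 1/(1 + K_p·P(0)).
P(0) = 0.1493. Require 1/(1 + K_p·0.1493) = 0.02, so 1 + 0.1493·K_p = 50.
K_p = (50 − 1)/0.1493 = 328.

K_p = 328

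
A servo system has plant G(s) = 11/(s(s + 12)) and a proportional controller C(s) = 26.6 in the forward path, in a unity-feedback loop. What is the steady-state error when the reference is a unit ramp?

The loop has one pole at the origin (type 1). Velocity error constant K_v = lim_{s→0} s·C(s)G(s) = 26.6·11/12 = 24.38.
Steady-state error to a unit ramp: e_ss = 1/K_v = 0.041.

0.041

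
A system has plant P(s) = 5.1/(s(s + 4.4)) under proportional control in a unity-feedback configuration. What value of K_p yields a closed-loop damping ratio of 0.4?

K_p = 5.93

Closed-loop characteristic equation: s² + 4.4s + K_p·5.1 = 0.
So ω_n = √(5.1K_p) and 2ζω_n = 4.4, giving ζ = 4.4/(2√(5.1K_p)).
Setting ζ = 0.4: √(5.1K_p) = 4.4/(2·0.4) = 5.5, so K_p = 30.25/5.1 = 5.93.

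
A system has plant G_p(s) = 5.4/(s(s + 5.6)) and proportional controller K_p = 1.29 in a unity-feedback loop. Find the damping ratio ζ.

ζ = 1.06

The closed-loop denominator is s(s+5.6) + 1.29·5.4 = s² + 5.6s + 6.966.
Matching s² + 2ζω_n s + ω_n²: ω_n = √6.966 = 2.639 rad/s and 2ζω_n = 5.6, so ζ = 5.6/(2·2.639) = 1.06.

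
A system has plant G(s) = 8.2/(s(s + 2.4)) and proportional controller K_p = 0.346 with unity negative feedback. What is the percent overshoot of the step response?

Closed-loop characteristic equation: s² + 2.4s + 2.837 = 0, so ω_n = 1.684 rad/s and ζ = 2.4/(2·1.684) = 0.7124.
%OS = 100·exp(−πζ/√(1−ζ²)) = 100·exp(−π·0.7124/√0.4925) = 4.12%.

4.12%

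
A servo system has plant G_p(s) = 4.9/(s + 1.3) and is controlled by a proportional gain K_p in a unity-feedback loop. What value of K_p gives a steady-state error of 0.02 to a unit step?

The loop is type 0, so e_ss(step) = 1/(1 + K_pos) with K_pos = K_p·G_p(0).
G_p(0) = 3.769. Require 1/(1 + K_p·3.769) = 0.02, so 1 + 3.769·K_p = 50.
K_p = (50 − 1)/3.769 = 13.

K_p = 13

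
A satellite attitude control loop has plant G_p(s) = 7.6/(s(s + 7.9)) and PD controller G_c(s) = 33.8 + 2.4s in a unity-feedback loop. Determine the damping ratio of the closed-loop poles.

Forward path: (33.8 + 2.4s)·7.6/(s(s+7.9)). The closed-loop characteristic equation is s² + (7.9 + 7.6·2.4)s + 7.6·33.8 = 0.
That is s² + 26.14s + 256.9 = 0, so ω_n = 16.03 rad/s and ζ = 26.14/(2·16.03) = 0.8155.

ζ = 0.815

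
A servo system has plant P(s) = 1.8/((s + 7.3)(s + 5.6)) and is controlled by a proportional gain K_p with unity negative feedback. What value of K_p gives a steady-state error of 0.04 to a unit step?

For a type-0 loop with proportional control, e_ss = 1/(1 + K_p·P(0)).
P(0) = 0.04403. Require 1/(1 + K_p·0.04403) = 0.04, so 1 + 0.04403·K_p = 25.
K_p = (25 − 1)/0.04403 = 545.

K_p = 545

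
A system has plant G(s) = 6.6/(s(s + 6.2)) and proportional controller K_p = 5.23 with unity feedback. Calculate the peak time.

T_p = 0.629 s

Closed-loop characteristic equation: s² + 6.2s + 34.52 = 0, so ω_n = 5.875 rad/s and ζ = 6.2/(2·5.875) = 0.5276.
Damped frequency ω_d = ω_n√(1−ζ²) = 4.991 rad/s, so peak time T_p = π/ω_d = 0.629 s.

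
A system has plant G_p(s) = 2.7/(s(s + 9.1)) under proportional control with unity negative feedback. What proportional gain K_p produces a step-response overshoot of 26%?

K_p = 49.4

From %OS = 100·exp(−πζ/√(1−ζ²)) = 26%, ζ = −ln(0.26)/√(π²+ln²(0.26)) = 0.3941.
Characteristic equation s² + 9.1s + 2.7K_p = 0 gives ζ = 9.1/(2√(2.7K_p)).
Setting ζ = 0.3941: √(2.7K_p) = 9.1/(2·0.3941) = 11.55, so K_p = 133.3/2.7 = 49.4.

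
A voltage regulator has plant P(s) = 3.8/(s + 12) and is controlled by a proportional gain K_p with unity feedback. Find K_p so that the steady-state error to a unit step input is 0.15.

The loop is type 0, so e_ss(step) = 1/(1 + K_pos) with K_pos = K_p·P(0).
P(0) = 0.3167. Require 1/(1 + K_p·0.3167) = 0.15, so 1 + 0.3167·K_p = 6.667.
K_p = (6.667 − 1)/0.3167 = 17.9.

K_p = 17.9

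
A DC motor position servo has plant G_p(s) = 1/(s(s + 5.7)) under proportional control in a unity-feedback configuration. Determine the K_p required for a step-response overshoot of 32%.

From %OS = 100·exp(−πζ/√(1−ζ²)) = 32%, ζ = −ln(0.32)/√(π²+ln²(0.32)) = 0.341.
Characteristic equation s² + 5.7s + 1K_p = 0 gives ζ = 5.7/(2√(1K_p)).
Setting ζ = 0.341: √(1K_p) = 5.7/(2·0.341) = 8.359, so K_p = 69.87/1 = 69.9.

K_p = 69.9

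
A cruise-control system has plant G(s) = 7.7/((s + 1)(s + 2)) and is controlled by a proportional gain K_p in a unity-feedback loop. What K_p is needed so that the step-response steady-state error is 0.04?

Steady-state error for a unit step on this type-0 loop is 1/(1 + K_p·G(0)).
G(0) = 3.85. Require 1/(1 + K_p·3.85) = 0.04, so 1 + 3.85·K_p = 25.
K_p = (25 − 1)/3.85 = 6.23.

K_p = 6.23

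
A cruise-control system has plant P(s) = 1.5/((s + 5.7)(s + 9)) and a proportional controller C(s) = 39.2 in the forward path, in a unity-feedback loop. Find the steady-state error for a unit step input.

0.466

The loop is type 0. Static position error constant K_pos = C(0)·P(0) = 39.2·0.02924 = 1.146.
Steady-state error to a unit step: e_ss = 1/(1+K_pos) = 1/2.146 = 0.466.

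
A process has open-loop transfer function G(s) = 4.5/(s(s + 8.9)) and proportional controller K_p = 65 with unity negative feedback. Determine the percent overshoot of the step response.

Closed-loop characteristic equation: s² + 8.9s + 292.5 = 0, so ω_n = 17.1 rad/s and ζ = 8.9/(2·17.1) = 0.2602.
%OS = 100·exp(−πζ/√(1−ζ²)) = 100·exp(−π·0.2602/√0.9323) = 42.9%.

42.9%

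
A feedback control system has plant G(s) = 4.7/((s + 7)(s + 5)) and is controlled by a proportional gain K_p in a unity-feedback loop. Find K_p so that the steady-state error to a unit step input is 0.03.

K_p = 241

The loop is type 0, so e_ss(step) = 1/(1 + K_pos) with K_pos = K_p·G(0).
G(0) = 0.1343. Require 1/(1 + K_p·0.1343) = 0.03, so 1 + 0.1343·K_p = 33.33.
K_p = (33.33 − 1)/0.1343 = 241.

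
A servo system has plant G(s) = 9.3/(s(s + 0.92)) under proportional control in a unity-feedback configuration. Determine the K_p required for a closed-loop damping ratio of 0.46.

Closed-loop characteristic equation: s² + 0.92s + K_p·9.3 = 0.
So ω_n = √(9.3K_p) and 2ζω_n = 0.92, giving ζ = 0.92/(2√(9.3K_p)).
Setting ζ = 0.46: √(9.3K_p) = 0.92/(2·0.46) = 1, so K_p = 1/9.3 = 0.108.

K_p = 0.108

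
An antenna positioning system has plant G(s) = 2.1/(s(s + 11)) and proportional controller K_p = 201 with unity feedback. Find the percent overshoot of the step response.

41.8%

The closed-loop denominator s² + 11s + 422.1 gives ω_n = √422.1 = 20.55 and ζ = 11/(2ω_n) = 0.2677.
%OS = 100·exp(−πζ/√(1−ζ²)) = 100·exp(−π·0.2677/√0.9283) = 41.8%.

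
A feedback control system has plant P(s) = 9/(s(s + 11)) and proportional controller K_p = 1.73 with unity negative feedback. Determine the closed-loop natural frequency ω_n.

ω_n = 3.95 rad/s

1 + K_p·P(s) = 0 gives s² + 11s + 15.57 = 0.
Matching s² + 2ζω_n s + ω_n²: ω_n = √15.57 = 3.946 rad/s and 2ζω_n = 11, so ζ = 11/(2·3.946) = 1.39.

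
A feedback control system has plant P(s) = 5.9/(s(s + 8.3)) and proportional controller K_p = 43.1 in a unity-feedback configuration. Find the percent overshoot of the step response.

42.9%

Closed-loop characteristic equation: s² + 8.3s + 254.3 = 0, so ω_n = 15.95 rad/s and ζ = 8.3/(2·15.95) = 0.2602.
%OS = 100·exp(−πζ/√(1−ζ²)) = 100·exp(−π·0.2602/√0.9323) = 42.9%.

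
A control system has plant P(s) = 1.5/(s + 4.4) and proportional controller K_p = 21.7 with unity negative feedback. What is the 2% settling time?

Closed-loop transfer function: T(s) = K_p·P(s)/(1 + K_p·P(s)) = 32.55/(s + 4.4 + 32.55) = 32.55/(s + 36.95).
Time constant τ = 1/36.95 = 0.02706 s, so the 2% settling time is about 4τ = 0.108 s.

T_s ≈ 0.108 s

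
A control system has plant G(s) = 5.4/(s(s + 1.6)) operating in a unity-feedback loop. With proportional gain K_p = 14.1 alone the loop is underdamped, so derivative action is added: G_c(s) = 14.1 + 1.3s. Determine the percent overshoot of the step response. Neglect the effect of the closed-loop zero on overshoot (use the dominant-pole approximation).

16.8%

Forward path: (14.1 + 1.3s)·5.4/(s(s+1.6)). The closed-loop characteristic equation is s² + (1.6 + 5.4·1.3)s + 5.4·14.1 = 0.
That is s² + 8.62s + 76.14 = 0, so ω_n = 8.726 rad/s and ζ = 8.62/(2·8.726) = 0.4939.
%OS = 100·exp(−πζ/√(1−ζ²)) = 16.8%.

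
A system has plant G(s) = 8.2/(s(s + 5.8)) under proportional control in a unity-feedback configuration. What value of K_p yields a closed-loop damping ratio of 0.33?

Closed-loop characteristic equation: s² + 5.8s + K_p·8.2 = 0.
So ω_n = √(8.2K_p) and 2ζω_n = 5.8, giving ζ = 5.8/(2√(8.2K_p)).
Setting ζ = 0.33: √(8.2K_p) = 5.8/(2·0.33) = 8.788, so K_p = 77.23/8.2 = 9.42.

K_p = 9.42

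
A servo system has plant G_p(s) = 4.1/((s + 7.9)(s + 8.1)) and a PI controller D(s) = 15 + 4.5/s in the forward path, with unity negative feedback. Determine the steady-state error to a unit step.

The open loop D(s)G_p(s) has a pole at the origin (type 1), so the static position error constant is infinite and e_ss = 1/(1+∞) = 0.

0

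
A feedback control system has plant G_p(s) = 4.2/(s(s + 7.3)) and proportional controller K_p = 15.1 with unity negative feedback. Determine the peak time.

T_p = 0.444 s

From 1 + K_pG_p(s) = 0: s² + 7.3s + 63.42 = 0 ⇒ ω_n = 7.964, ζ = 0.4583.
Damped frequency ω_d = ω_n√(1−ζ²) = 7.078 rad/s, so peak time T_p = π/ω_d = 0.444 s.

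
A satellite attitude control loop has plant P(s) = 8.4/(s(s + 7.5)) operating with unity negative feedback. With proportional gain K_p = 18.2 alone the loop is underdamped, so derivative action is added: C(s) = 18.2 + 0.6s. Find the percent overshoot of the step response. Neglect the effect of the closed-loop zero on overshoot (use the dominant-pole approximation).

Forward path: (18.2 + 0.6s)·8.4/(s(s+7.5)). The closed-loop characteristic equation is s² + (7.5 + 8.4·0.6)s + 8.4·18.2 = 0.
That is s² + 12.54s + 152.9 = 0, so ω_n = 12.36 rad/s and ζ = 12.54/(2·12.36) = 0.5071.
%OS = 100·exp(−πζ/√(1−ζ²)) = 15.7%.

15.7%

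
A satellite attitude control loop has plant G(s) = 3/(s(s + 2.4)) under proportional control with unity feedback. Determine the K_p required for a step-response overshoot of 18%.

From %OS = 100·exp(−πζ/√(1−ζ²)) = 18%, ζ = −ln(0.18)/√(π²+ln²(0.18)) = 0.4791.
Characteristic equation s² + 2.4s + 3K_p = 0 gives ζ = 2.4/(2√(3K_p)).
Setting ζ = 0.4791: √(3K_p) = 2.4/(2·0.4791) = 2.505, so K_p = 6.273/3 = 2.09.

K_p = 2.09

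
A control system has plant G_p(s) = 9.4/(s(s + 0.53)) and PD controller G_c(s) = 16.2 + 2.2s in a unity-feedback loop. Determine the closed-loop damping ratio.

ζ = 0.859

Forward path: (16.2 + 2.2s)·9.4/(s(s+0.53)). The closed-loop characteristic equation is s² + (0.53 + 9.4·2.2)s + 9.4·16.2 = 0.
That is s² + 21.21s + 152.3 = 0, so ω_n = 12.34 rad/s and ζ = 21.21/(2·12.34) = 0.8594.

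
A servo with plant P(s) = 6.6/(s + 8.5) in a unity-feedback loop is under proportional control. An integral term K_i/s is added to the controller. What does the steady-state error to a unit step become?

0

Adding integral action puts a pole at s = 0 in the forward path, raising the system type to 1; a type-1 loop has zero steady-state error to a step.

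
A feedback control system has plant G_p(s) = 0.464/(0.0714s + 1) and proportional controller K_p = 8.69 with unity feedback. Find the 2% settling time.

T_s ≈ 0.0568 s

Closed loop: T(s) = K_p·G_p/(1+K_p·G_p) = 4.032/(0.0714s + 1 + 4.032), with pole at s = −(1 + 4.032)/0.0714 = −70.48.
τ = 1/70.48 = 0.01419 s, so 2% settling time ≈ 4τ = 0.0568 s.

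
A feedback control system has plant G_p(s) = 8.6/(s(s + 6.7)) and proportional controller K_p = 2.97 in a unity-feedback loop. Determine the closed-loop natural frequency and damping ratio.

ω_n = 5.05 rad/s, ζ = 0.663

1 + K_p·G_p(s) = 0 gives s² + 6.7s + 25.54 = 0.
So ω_n² = 25.54 ⇒ ω_n = 5.054 rad/s, and ζ = 6.7/(2ω_n) = 0.663.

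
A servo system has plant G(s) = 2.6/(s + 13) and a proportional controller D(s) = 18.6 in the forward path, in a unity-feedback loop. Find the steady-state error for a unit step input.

0.212

The loop is type 0. Static position error constant K_pos = D(0)·G(0) = 18.6·0.2 = 3.72.
Steady-state error to a unit step: e_ss = 1/(1+K_pos) = 1/4.72 = 0.212.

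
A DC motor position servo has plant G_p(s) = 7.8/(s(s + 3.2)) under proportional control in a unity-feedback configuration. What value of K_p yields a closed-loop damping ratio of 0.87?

Closed-loop characteristic equation: s² + 3.2s + K_p·7.8 = 0.
So ω_n = √(7.8K_p) and 2ζω_n = 3.2, giving ζ = 3.2/(2√(7.8K_p)).
Setting ζ = 0.87: √(7.8K_p) = 3.2/(2·0.87) = 1.839, so K_p = 3.382/7.8 = 0.434.

K_p = 0.434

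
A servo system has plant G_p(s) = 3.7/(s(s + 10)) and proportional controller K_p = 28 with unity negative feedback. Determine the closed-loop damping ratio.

With unity feedback the closed-loop characteristic equation is s² + 10s + 28·3.7 = s² + 10s + 103.6 = 0.
Matching s² + 2ζω_n s + ω_n²: ω_n = √103.6 = 10.18 rad/s and 2ζω_n = 10, so ζ = 10/(2·10.18) = 0.491.

ζ = 0.491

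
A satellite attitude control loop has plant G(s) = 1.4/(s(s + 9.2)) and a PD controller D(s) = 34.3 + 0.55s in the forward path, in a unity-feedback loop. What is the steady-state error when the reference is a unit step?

0

The open loop D(s)G(s) has a pole at the origin (type 1), so the static position error constant is infinite and e_ss = 1/(1+∞) = 0.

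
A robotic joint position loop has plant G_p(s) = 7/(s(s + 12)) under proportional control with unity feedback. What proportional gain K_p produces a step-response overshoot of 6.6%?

K_p = 12

From %OS = 100·exp(−πζ/√(1−ζ²)) = 6.6%, ζ = −ln(0.066)/√(π²+ln²(0.066)) = 0.6543.
Characteristic equation s² + 12s + 7K_p = 0 gives ζ = 12/(2√(7K_p)).
Setting ζ = 0.6543: √(7K_p) = 12/(2·0.6543) = 9.17, so K_p = 84.09/7 = 12.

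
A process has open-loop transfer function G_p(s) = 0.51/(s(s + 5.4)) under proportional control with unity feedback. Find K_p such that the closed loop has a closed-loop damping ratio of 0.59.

K_p = 41.1

Closed-loop characteristic equation: s² + 5.4s + K_p·0.51 = 0.
So ω_n = √(0.51K_p) and 2ζω_n = 5.4, giving ζ = 5.4/(2√(0.51K_p)).
Setting ζ = 0.59: √(0.51K_p) = 5.4/(2·0.59) = 4.576, so K_p = 20.94/0.51 = 41.1.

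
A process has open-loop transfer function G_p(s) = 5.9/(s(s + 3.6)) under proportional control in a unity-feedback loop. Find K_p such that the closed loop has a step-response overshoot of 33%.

From %OS = 100·exp(−πζ/√(1−ζ²)) = 33%, ζ = −ln(0.33)/√(π²+ln²(0.33)) = 0.3328.
Characteristic equation s² + 3.6s + 5.9K_p = 0 gives ζ = 3.6/(2√(5.9K_p)).
Setting ζ = 0.3328: √(5.9K_p) = 3.6/(2·0.3328) = 5.409, so K_p = 29.26/5.9 = 4.96.

K_p = 4.96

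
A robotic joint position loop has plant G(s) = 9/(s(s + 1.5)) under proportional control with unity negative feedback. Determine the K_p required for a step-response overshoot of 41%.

K_p = 0.838

From %OS = 100·exp(−πζ/√(1−ζ²)) = 41%, ζ = −ln(0.41)/√(π²+ln²(0.41)) = 0.273.
Characteristic equation s² + 1.5s + 9K_p = 0 gives ζ = 1.5/(2√(9K_p)).
Setting ζ = 0.273: √(9K_p) = 1.5/(2·0.273) = 2.747, so K_p = 7.546/9 = 0.838.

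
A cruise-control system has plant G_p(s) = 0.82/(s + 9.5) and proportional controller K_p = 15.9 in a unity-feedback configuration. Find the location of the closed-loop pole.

Closed-loop transfer function: T(s) = K_p·G_p(s)/(1 + K_p·G_p(s)) = 13.04/(s + 9.5 + 13.04) = 13.04/(s + 22.54).
The closed-loop pole is at s = −22.54.

s = -22.54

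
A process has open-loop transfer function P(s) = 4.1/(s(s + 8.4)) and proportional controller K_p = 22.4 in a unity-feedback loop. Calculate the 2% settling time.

T_s ≈ 0.952 s

From 1 + K_pP(s) = 0: s² + 8.4s + 91.84 = 0 ⇒ ω_n = 9.583, ζ = 0.4383.
2% settling time T_s ≈ 4/(ζω_n) = 4/4.2 = 0.952 s.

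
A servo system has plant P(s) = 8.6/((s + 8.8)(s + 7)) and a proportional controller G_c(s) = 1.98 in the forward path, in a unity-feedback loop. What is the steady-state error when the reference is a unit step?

0.783

The loop is type 0. Static position error constant K_pos = G_c(0)·P(0) = 1.98·0.1396 = 0.2764.
Steady-state error to a unit step: e_ss = 1/(1+K_pos) = 1/1.276 = 0.783.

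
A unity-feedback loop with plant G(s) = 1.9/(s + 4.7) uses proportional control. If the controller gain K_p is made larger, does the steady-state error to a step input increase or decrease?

The position error constant K_pos = K_p·G(0) grows with K_p, and e_ss = 1/(1+K_pos) falls.

decrease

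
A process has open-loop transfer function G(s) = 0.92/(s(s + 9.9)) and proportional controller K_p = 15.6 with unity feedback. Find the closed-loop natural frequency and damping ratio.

With unity feedback the closed-loop characteristic equation is s² + 9.9s + 15.6·0.92 = s² + 9.9s + 14.35 = 0.
So ω_n² = 14.35 ⇒ ω_n = 3.788 rad/s, and ζ = 9.9/(2ω_n) = 1.31.

ω_n = 3.79 rad/s, ζ = 1.31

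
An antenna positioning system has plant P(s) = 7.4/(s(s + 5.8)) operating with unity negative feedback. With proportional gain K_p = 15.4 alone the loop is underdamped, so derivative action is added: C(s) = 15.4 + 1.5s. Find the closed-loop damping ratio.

ζ = 0.792

Forward path: (15.4 + 1.5s)·7.4/(s(s+5.8)). The closed-loop characteristic equation is s² + (5.8 + 7.4·1.5)s + 7.4·15.4 = 0.
That is s² + 16.9s + 114 = 0, so ω_n = 10.68 rad/s and ζ = 16.9/(2·10.68) = 0.7916.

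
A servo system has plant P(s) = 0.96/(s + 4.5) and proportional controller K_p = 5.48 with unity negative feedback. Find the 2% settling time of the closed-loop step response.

T_s ≈ 0.41 s

Closed-loop transfer function: T(s) = K_p·P(s)/(1 + K_p·P(s)) = 5.261/(s + 4.5 + 5.261) = 5.261/(s + 9.761).
Time constant τ = 1/9.761 = 0.1025 s, so the 2% settling time is about 4τ = 0.41 s.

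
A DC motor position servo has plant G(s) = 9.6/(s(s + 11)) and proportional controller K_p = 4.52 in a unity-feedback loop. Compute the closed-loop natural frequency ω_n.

ω_n = 6.59 rad/s

1 + K_p·G(s) = 0 gives s² + 11s + 43.39 = 0.
So ω_n² = 43.39 ⇒ ω_n = 6.587 rad/s, and ζ = 11/(2ω_n) = 0.835.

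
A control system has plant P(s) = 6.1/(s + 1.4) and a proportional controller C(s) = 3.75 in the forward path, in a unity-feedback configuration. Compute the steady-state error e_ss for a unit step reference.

The loop is type 0. Static position error constant K_pos = C(0)·P(0) = 3.75·4.357 = 16.34.
Steady-state error to a unit step: e_ss = 1/(1+K_pos) = 1/17.34 = 0.0577.

0.0577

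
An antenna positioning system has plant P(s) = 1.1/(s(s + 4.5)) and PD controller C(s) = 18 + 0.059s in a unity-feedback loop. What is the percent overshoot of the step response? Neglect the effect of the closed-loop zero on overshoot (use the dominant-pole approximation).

Forward path: (18 + 0.059s)·1.1/(s(s+4.5)). The closed-loop characteristic equation is s² + (4.5 + 1.1·0.059)s + 1.1·18 = 0.
That is s² + 4.565s + 19.8 = 0, so ω_n = 4.45 rad/s and ζ = 4.565/(2·4.45) = 0.5129.
%OS = 100·exp(−πζ/√(1−ζ²)) = 15.3%.

15.3%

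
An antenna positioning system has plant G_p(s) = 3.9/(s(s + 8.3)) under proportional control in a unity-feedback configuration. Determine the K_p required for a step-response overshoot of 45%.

K_p = 72.8

From %OS = 100·exp(−πζ/√(1−ζ²)) = 45%, ζ = −ln(0.45)/√(π²+ln²(0.45)) = 0.2463.
Characteristic equation s² + 8.3s + 3.9K_p = 0 gives ζ = 8.3/(2√(3.9K_p)).
Setting ζ = 0.2463: √(3.9K_p) = 8.3/(2·0.2463) = 16.85, so K_p = 283.8/3.9 = 72.8.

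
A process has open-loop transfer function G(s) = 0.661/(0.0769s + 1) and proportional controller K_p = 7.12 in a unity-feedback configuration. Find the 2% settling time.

T_s ≈ 0.0539 s

Closed loop: T(s) = K_p·G/(1+K_p·G) = 4.706/(0.0769s + 1 + 4.706), with pole at s = −(1 + 4.706)/0.0769 = −74.2.
τ = 1/74.2 = 0.01348 s, so 2% settling time ≈ 4τ = 0.0539 s.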